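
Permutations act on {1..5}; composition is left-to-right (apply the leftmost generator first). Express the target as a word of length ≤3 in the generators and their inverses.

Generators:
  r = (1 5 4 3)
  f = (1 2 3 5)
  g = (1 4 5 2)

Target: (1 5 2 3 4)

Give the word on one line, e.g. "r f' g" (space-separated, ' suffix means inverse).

  after r': (1 3 4 5)
  after f: (1 5 2 3 4)

r' f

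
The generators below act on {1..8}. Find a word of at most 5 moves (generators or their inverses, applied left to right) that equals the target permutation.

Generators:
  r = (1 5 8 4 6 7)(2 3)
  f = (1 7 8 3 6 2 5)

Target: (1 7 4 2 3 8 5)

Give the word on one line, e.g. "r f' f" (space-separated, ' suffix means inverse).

f r f

  after f: (1 7 8 3 6 2 5)
  after r: (2 8)(3 7 4 6)
  after f: (1 7 4 2 3 8 5)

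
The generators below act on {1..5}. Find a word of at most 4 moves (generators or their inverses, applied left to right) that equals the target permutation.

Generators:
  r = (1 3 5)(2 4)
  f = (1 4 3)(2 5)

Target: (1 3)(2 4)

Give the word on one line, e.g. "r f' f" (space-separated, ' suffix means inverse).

f' r r f'

  after f': (1 3 4)(2 5)
  after r: (1 5 4 3 2)
  after r: (2 3 4 5)
  after f': (1 3)(2 4)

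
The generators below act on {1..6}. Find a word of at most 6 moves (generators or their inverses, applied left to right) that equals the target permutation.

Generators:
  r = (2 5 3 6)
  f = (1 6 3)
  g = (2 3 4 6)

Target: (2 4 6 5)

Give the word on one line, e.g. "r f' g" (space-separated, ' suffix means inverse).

r g r' g g

  after r: (2 5 3 6)
  after g: (2 5 4 6 3)
  after r': (3 6 5 4)
  after g: (2 3)(5 6)
  after g: (2 4 6 5)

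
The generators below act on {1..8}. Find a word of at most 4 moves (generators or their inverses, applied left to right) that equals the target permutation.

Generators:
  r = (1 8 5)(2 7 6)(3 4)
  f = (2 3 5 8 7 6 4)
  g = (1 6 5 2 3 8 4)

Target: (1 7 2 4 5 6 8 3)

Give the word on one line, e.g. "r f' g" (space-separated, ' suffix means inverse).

  after g: (1 6 5 2 3 8 4)
  after r': (1 7 2 4 5 6 8 3)

g r'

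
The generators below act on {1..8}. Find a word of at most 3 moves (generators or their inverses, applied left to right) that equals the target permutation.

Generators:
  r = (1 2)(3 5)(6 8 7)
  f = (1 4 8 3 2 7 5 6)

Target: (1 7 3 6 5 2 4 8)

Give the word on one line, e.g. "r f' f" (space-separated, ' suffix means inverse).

r' f

  after r': (1 2)(3 5)(6 7 8)
  after f: (1 7 3 6 5 2 4 8)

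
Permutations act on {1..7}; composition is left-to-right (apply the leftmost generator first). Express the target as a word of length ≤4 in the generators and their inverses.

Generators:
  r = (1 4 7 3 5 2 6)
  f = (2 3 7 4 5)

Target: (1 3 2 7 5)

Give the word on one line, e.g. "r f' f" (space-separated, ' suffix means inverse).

  after f': (2 5 4 7 3)
  after r: (1 4 3 6)(5 7)
  after f: (1 5 4 7 2 3 6)
  after r': (1 3 2 7 5)

f' r f r'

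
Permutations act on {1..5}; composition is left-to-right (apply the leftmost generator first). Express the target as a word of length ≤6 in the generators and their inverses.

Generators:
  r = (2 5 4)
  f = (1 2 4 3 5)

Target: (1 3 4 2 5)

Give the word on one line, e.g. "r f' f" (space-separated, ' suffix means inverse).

  after r: (2 5 4)
  after f': (1 5 2 3 4)
  after r: (1 4)(2 3)
  after f: (1 3 4 2 5)

r f' r f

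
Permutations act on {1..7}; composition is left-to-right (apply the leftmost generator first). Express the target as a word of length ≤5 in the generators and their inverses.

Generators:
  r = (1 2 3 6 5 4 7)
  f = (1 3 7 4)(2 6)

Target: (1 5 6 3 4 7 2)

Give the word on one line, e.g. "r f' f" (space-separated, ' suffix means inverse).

r' r' r' f

  after r': (1 7 4 5 6 3 2)
  after r': (1 4 6 2 7 5 3)
  after r': (1 5 2 4 3 7 6)
  after f: (1 5 6 3 4 7 2)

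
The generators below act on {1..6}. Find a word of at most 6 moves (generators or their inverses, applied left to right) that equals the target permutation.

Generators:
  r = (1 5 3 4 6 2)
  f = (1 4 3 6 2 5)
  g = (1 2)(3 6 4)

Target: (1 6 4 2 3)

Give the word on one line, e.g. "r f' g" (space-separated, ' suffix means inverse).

  after g': (1 2)(3 4 6)
  after g': (3 6 4)
  after r': (1 2 6 3 4 5)
  after f': (1 6 4 2 3)

g' g' r' f'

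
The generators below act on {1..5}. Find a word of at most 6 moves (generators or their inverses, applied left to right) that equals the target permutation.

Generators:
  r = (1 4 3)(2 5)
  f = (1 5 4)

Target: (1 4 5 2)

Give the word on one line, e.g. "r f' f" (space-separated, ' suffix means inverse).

  after r': (1 3 4)(2 5)
  after r': (1 4 3)
  after r': (2 5)
  after f': (1 4 5 2)

r' r' r' f'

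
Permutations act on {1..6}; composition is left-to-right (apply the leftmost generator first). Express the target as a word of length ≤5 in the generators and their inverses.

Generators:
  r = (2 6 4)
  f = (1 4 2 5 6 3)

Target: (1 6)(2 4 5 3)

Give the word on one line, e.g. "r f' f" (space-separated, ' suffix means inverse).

  after f: (1 4 2 5 6 3)
  after f: (1 2 6)(3 4 5)
  after r: (1 6)(2 4 5 3)

f f r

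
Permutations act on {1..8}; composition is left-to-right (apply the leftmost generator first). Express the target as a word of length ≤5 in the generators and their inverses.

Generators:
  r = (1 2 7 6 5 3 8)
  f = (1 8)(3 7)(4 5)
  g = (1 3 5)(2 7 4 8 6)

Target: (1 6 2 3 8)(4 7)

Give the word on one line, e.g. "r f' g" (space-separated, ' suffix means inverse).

  after r': (1 8 3 5 6 7 2)
  after r': (1 3 6 2 8 5 7)
  after g: (1 5 4 8)(2 6 7 3)
  after r': (1 6 2 7 5 4 3)
  after f': (1 6 2 3 8)(4 7)

r' r' g r' f'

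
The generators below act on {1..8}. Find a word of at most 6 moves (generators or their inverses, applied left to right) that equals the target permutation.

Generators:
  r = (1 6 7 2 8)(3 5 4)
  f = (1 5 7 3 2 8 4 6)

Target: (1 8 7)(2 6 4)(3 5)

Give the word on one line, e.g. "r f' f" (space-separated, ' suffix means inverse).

  after r: (1 6 7 2 8)(3 5 4)
  after f': (1 4 7 3)(5 8 6)
  after f': (1 8 4 5 2 3 6)
  after r': (1 2 4 3)(5 7 6 8)
  after f: (1 8 7)(2 6 4)(3 5)

r f' f' r' f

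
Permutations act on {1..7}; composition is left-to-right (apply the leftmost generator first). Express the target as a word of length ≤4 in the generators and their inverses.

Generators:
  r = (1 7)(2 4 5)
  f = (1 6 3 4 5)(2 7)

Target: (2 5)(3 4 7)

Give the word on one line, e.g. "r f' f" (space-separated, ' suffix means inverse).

  after f: (1 6 3 4 5)(2 7)
  after r: (1 6 3 5 7 4 2)
  after f': (2 5)(3 4 7)

f r f'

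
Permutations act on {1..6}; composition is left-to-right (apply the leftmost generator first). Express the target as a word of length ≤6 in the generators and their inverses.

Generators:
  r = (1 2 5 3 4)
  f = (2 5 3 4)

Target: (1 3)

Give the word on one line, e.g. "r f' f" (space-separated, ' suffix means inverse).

f f r' f'

  after f: (2 5 3 4)
  after f: (2 3)(4 5)
  after r': (1 4 2 5 3)
  after f': (1 3)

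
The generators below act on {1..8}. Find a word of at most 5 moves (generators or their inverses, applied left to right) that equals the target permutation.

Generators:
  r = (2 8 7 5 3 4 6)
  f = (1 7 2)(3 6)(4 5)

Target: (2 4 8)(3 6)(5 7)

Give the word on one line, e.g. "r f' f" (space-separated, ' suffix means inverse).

f r' f r f'

  after f: (1 7 2)(3 6)(4 5)
  after r': (1 8 2)(3 4 7 6 5)
  after f: (1 8)(2 7 3 5 6 4)
  after r: (1 7 4 8)(2 5)
  after f': (2 4 8)(3 6)(5 7)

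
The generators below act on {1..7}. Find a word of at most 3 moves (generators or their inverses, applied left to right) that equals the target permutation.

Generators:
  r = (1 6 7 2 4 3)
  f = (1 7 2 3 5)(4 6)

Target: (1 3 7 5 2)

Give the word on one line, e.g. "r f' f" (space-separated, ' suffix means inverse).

  after f': (1 5 3 2 7)(4 6)
  after f': (1 3 7 5 2)

f' f'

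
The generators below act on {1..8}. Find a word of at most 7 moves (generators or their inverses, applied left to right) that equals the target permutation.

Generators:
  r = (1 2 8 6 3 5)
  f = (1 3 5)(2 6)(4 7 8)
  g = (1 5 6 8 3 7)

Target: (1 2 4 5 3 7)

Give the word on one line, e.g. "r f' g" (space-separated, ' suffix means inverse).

f r' f g' g'

  after f: (1 3 5)(2 6)(4 7 8)
  after r': (1 6)(2 8 4 7)
  after f: (1 2 4 8 7 6 3 5)
  after g': (1 2 4 6 8 3)(5 7)
  after g': (1 2 4 5 3 7)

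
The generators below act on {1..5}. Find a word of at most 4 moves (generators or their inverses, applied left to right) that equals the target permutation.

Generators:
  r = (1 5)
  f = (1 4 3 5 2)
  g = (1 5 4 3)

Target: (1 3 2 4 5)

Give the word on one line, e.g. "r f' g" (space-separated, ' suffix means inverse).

f r r f

  after f: (1 4 3 5 2)
  after r: (1 4 3)(2 5)
  after r: (1 4 3 5 2)
  after f: (1 3 2 4 5)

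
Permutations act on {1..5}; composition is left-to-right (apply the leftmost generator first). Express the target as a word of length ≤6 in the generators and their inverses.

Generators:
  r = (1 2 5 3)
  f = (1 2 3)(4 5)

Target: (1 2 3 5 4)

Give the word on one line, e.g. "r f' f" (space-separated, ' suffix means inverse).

  after r': (1 3 5 2)
  after f: (3 4 5)
  after r': (1 3 4 2)
  after f': (1 2 3 5 4)

r' f r' f'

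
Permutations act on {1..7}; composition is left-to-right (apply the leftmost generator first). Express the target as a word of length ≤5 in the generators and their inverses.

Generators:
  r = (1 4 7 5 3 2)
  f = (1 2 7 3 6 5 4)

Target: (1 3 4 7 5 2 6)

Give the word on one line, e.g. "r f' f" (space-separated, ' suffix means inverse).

  after f: (1 2 7 3 6 5 4)
  after f: (1 7 6 4 2 3 5)
  after f: (1 3 4 7 5 2 6)

f f f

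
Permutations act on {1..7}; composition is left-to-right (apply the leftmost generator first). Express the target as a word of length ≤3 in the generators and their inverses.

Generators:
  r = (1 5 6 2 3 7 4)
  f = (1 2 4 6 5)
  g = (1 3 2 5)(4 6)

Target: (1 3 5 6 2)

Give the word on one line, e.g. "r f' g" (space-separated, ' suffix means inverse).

r' f' r

  after r': (1 4 7 3 2 6 5)
  after f': (1 2 4 7 3)
  after r: (1 3 5 6 2)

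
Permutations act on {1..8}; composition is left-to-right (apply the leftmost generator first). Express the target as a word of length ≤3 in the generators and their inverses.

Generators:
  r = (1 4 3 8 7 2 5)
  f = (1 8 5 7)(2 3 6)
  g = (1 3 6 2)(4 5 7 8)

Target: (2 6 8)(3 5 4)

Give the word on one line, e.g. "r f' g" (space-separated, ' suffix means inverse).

  after f: (1 8 5 7)(2 3 6)
  after f: (1 5)(2 6 3)(7 8)
  after r: (2 6 8)(3 5 4)

f f r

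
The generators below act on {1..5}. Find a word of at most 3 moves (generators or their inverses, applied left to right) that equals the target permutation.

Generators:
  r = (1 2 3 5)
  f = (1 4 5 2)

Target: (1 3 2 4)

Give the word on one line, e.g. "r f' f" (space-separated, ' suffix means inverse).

f f r'

  after f: (1 4 5 2)
  after f: (1 5)(2 4)
  after r': (1 3 2 4)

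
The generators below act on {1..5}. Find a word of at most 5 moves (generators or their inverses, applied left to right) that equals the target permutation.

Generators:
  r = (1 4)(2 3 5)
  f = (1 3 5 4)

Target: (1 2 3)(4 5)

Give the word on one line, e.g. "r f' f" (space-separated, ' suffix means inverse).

  after r': (1 4)(2 5 3)
  after f': (1 5)(2 3)
  after r': (1 3 5 4)
  after f: (1 5)(3 4)
  after r: (1 2 3)(4 5)

r' f' r' f r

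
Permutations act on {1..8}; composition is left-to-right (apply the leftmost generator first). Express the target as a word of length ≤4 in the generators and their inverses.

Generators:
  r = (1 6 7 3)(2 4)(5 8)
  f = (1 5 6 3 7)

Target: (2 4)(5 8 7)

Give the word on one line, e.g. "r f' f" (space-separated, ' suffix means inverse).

  after r: (1 6 7 3)(2 4)(5 8)
  after f': (1 5 8)(2 4)(3 7 6)
  after f': (2 4)(5 8 7)

r f' f'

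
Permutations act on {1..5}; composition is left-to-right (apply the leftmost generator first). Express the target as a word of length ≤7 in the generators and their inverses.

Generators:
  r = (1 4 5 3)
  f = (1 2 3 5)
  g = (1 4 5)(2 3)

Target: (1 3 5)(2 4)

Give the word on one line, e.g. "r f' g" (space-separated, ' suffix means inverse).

g' r g r g'

  after g': (1 5 4)(2 3)
  after r: (1 3 2)
  after g: (1 2 4 5)
  after r: (1 2 5 4 3)
  after g': (1 3 5)(2 4)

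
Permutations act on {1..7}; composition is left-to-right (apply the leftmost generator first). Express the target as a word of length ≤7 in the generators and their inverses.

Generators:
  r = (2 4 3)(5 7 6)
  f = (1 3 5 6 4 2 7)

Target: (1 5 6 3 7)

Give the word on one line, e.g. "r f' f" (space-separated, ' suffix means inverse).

  after f': (1 7 2 4 6 5 3)
  after f': (1 2 6 3 7 4 5)
  after r: (1 4 7 3 6 2 5)
  after f': (1 6 4 2 3 5 7)
  after r: (1 5 6 3 7)

f' f' r f' r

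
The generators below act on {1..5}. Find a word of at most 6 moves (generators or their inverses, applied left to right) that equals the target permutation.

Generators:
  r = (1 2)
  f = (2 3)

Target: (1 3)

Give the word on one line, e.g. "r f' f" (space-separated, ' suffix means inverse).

r f r' f' f'

  after r: (1 2)
  after f: (1 3 2)
  after r': (1 3)
  after f': (1 2 3)
  after f': (1 3)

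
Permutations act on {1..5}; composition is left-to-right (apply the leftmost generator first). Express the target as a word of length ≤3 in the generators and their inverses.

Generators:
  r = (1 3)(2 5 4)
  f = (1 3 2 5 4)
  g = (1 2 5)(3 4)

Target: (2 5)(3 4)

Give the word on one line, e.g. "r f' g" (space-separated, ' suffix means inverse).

g r' f

  after g: (1 2 5)(3 4)
  after r': (1 4)(3 5)
  after f: (2 5)(3 4)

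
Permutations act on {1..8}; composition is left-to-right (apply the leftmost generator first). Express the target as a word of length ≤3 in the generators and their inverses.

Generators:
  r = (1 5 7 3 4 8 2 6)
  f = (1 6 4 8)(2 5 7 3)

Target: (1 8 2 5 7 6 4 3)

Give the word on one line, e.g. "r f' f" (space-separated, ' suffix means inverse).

  after f: (1 6 4 8)(2 5 7 3)
  after r: (2 7 4)(3 6 8 5)
  after f': (1 8 2 5 7 6 4 3)

f r f'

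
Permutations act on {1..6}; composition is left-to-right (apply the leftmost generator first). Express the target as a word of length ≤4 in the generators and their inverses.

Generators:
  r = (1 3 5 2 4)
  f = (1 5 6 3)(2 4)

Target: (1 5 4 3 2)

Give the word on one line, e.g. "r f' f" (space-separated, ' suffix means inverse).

  after r: (1 3 5 2 4)
  after r: (1 5 4 3 2)

r r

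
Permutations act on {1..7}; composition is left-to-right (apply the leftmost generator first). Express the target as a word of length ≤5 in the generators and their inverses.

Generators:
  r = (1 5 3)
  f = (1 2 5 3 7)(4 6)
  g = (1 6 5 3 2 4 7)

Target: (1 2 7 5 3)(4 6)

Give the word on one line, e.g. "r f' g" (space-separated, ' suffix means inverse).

f' r f f

  after f': (1 7 3 5 2)(4 6)
  after r: (1 7)(2 5)(4 6)
  after f: (2 3 7)
  after f: (1 2 7 5 3)(4 6)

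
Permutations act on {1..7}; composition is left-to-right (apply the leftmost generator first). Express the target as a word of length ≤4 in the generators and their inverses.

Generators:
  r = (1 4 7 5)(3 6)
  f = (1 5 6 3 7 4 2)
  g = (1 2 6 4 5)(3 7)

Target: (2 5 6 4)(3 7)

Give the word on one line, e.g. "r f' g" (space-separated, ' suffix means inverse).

f' r' f

  after f': (1 2 4 7 3 6 5)
  after r': (1 2)(6 7)
  after f: (2 5 6 4)(3 7)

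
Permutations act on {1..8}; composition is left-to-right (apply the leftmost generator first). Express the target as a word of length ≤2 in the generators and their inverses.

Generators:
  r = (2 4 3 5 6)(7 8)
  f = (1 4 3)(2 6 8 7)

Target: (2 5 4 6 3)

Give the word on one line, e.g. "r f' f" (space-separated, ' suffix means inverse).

r' r'

  after r': (2 6 5 3 4)(7 8)
  after r': (2 5 4 6 3)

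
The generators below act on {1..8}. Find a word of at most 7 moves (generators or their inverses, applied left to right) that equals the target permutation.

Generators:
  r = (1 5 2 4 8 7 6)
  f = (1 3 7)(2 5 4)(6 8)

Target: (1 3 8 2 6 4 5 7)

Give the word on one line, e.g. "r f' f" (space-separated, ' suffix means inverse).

r' f' f' r f

  after r': (1 6 7 8 4 2 5)
  after f': (1 8 5 7 6 3)
  after f': (1 6)(2 4 5 3 7 8)
  after r: (2 8 4)(3 6 5)
  after f: (1 3 8 2 6 4 5 7)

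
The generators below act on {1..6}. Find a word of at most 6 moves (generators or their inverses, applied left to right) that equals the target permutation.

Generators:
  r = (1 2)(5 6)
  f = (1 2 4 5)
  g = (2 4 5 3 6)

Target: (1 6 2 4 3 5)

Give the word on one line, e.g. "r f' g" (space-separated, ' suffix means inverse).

  after g: (2 4 5 3 6)
  after r': (1 2 4 6)(3 5)
  after g': (1 6)(3 4)
  after f: (1 6 2 4 3 5)

g r' g' f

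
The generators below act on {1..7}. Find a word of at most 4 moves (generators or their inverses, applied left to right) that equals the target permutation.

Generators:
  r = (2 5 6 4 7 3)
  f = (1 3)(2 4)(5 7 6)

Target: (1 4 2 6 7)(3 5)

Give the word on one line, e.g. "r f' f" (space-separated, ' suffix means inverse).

  after r: (2 5 6 4 7 3)
  after f: (1 3 4 6 2 7)
  after r': (1 7)(2 4 5)(3 6)
  after r': (1 4 2 6 7)(3 5)

r f r' r'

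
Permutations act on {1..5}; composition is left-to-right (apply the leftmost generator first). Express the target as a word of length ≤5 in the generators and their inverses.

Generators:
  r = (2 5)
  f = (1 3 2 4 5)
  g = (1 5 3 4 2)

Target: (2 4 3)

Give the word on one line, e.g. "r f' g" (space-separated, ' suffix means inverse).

  after r: (2 5)
  after g: (1 5)(2 3 4)
  after r': (1 2 3 4 5)
  after g: (2 4 3)

r g r' g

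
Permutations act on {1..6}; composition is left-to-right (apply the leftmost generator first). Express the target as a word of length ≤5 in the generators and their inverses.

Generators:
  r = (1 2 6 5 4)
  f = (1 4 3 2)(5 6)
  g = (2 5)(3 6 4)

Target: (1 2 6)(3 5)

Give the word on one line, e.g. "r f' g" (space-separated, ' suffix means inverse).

  after g': (2 5)(3 4 6)
  after r': (1 4 2 6 3 5)
  after f: (1 3 6 2 5 4)
  after f: (1 2 6)(3 5)

g' r' f f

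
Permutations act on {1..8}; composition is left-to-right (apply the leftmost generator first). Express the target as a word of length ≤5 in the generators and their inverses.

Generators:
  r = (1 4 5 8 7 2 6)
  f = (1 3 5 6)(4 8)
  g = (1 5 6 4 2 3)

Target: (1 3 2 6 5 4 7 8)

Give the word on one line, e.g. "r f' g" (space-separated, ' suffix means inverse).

g f' r'

  after g: (1 5 6 4 2 3)
  after f': (1 3 6 8 4 2)
  after r': (1 3 2 6 5 4 7 8)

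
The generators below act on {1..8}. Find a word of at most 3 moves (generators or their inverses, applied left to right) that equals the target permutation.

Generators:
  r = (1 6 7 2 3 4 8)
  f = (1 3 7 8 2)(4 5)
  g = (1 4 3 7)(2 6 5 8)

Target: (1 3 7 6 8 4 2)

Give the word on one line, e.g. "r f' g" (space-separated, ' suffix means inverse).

r' f' f'

  after r': (1 8 4 3 2 7 6)
  after f': (1 7 6 2 3 8 5 4)
  after f': (1 3 7 6 8 4 2)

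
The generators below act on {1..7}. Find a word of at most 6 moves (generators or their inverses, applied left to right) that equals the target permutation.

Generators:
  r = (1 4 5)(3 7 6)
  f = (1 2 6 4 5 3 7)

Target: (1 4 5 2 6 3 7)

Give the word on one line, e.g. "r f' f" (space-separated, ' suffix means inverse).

f' f' f' r'

  after f': (1 7 3 5 4 6 2)
  after f': (1 3 4 2 7 5 6)
  after f': (1 5 2 3 6 7 4)
  after r': (1 4 5 2 6 3 7)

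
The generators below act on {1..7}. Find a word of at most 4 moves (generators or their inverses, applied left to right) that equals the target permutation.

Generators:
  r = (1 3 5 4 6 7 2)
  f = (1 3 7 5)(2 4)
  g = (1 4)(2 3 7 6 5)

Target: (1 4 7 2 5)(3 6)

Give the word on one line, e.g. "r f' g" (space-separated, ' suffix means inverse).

r' g' r

  after r': (1 2 7 6 4 5 3)
  after g': (1 5 2 3 4 6)
  after r: (1 4 7 2 5)(3 6)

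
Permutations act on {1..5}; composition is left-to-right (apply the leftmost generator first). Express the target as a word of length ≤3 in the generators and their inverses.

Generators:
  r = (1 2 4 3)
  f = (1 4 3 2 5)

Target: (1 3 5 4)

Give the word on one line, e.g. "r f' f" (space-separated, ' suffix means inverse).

f r' f'

  after f: (1 4 3 2 5)
  after r': (1 2 5 3)
  after f': (1 3 5 4)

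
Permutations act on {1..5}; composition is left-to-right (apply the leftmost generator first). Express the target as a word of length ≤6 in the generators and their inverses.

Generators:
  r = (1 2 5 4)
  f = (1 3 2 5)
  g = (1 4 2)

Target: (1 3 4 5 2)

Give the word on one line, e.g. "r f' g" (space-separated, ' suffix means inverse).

  after g: (1 4 2)
  after r: (4 5)
  after f: (1 3 2 5 4)
  after r: (1 3 5)(2 4)
  after r: (1 3 4 5 2)

g r f r r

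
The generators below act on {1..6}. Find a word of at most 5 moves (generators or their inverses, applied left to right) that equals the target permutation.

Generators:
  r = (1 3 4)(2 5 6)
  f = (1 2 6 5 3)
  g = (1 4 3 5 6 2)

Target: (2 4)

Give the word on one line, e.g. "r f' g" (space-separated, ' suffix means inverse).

  after r: (1 3 4)(2 5 6)
  after f: (2 3 4)
  after f: (1 2)(3 4 6 5)
  after g: (2 4)

r f f g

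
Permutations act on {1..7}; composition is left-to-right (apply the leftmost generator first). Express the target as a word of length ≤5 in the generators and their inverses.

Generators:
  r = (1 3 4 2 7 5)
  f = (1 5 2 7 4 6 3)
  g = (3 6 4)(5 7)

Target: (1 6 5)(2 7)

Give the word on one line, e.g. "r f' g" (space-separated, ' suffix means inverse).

  after g': (3 4 6)(5 7)
  after g': (3 6 4)
  after f': (1 3 4 6 7 2 5)
  after g: (1 6 5)(2 7)

g' g' f' g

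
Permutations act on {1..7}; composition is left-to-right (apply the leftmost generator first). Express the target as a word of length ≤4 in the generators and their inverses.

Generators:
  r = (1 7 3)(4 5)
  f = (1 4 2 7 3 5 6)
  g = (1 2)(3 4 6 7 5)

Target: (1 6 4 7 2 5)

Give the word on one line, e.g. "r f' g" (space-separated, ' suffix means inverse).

f' r

  after f': (1 6 5 3 7 2 4)
  after r: (1 6 4 7 2 5)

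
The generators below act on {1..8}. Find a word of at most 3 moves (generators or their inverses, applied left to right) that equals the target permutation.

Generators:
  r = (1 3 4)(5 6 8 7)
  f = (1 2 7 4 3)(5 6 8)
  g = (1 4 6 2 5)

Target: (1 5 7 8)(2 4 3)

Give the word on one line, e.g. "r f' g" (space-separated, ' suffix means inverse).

  after r': (1 4 3)(5 7 8 6)
  after g': (2 6)(3 5 7 8 4)
  after g': (1 5 7 8)(2 4 3)

r' g' g'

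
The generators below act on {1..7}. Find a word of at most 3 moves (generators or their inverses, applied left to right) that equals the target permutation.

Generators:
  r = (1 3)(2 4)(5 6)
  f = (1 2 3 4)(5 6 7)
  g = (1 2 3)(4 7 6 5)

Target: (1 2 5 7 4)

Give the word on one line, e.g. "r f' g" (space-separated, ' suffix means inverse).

  after r': (1 3)(2 4)(5 6)
  after g': (1 2 5 7 4)

r' g'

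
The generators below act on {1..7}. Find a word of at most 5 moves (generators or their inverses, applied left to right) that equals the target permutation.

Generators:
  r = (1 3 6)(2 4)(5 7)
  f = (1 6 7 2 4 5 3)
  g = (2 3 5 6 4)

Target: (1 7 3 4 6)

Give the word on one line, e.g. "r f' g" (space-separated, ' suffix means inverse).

r f' r' g

  after r: (1 3 6)(2 4)(5 7)
  after f': (1 5 6 3)(4 7)
  after r': (1 7 2 4 5 3 6)
  after g: (1 7 3 4 6)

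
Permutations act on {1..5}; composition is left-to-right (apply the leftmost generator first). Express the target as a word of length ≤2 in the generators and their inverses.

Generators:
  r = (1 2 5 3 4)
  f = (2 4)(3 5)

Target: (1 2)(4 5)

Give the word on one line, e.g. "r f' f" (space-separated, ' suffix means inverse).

  after f': (2 4)(3 5)
  after r: (1 2)(4 5)

f' r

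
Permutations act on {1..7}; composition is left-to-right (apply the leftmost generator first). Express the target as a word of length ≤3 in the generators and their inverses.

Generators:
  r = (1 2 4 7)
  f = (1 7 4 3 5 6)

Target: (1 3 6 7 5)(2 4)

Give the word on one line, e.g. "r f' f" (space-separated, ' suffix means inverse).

r' f f

  after r': (1 7 4 2)
  after f: (1 4 2 7 3 5 6)
  after f: (1 3 6 7 5)(2 4)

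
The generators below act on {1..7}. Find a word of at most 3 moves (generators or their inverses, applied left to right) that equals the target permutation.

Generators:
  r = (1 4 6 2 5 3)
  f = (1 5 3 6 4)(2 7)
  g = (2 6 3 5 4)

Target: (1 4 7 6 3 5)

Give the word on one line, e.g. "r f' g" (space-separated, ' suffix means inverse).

  after g: (2 6 3 5 4)
  after f: (1 5)(2 4 7)
  after g: (1 4 7 6 3 5)

g f g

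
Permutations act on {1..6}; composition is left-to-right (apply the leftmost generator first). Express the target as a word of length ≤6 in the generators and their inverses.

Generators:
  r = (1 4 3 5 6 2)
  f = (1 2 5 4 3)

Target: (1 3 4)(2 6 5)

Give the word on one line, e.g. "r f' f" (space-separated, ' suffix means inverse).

  after f': (1 3 4 5 2)
  after r: (1 5)(2 4 6)
  after f': (1 2 5 3 4 6)
  after r: (2 6 4)
  after f': (1 3 4)(2 6 5)

f' r f' r f'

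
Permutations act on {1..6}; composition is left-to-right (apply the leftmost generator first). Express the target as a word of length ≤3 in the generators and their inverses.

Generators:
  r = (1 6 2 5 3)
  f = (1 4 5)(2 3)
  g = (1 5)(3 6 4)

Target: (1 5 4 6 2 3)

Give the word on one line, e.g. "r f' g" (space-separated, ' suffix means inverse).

  after g: (1 5)(3 6 4)
  after g: (3 4 6)
  after f': (1 5 4 6 2 3)

g g f'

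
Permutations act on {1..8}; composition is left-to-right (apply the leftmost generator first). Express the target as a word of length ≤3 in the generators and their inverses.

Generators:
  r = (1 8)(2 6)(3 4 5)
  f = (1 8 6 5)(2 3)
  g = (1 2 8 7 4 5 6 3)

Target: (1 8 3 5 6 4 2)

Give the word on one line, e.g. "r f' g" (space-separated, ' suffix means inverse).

r f' r

  after r: (1 8)(2 6)(3 4 5)
  after f': (2 8 5)(3 4 6)
  after r: (1 8 3 5 6 4 2)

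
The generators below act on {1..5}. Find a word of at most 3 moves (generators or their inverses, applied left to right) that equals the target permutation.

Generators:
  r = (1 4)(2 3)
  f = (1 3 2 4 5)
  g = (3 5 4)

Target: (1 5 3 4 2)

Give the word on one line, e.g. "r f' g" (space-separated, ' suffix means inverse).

f g' f

  after f: (1 3 2 4 5)
  after g': (1 4 3 2 5)
  after f: (1 5 3 4 2)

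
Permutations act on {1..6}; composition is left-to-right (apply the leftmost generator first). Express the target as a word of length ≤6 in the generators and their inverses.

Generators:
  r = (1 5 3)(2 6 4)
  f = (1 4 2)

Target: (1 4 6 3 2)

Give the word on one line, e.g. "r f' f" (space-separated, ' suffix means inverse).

  after r: (1 5 3)(2 6 4)
  after f': (1 5 3 2 6)
  after r: (1 3 6 5)(2 4)
  after r: (3 4 6)
  after f: (1 4 6 3 2)

r f' r r f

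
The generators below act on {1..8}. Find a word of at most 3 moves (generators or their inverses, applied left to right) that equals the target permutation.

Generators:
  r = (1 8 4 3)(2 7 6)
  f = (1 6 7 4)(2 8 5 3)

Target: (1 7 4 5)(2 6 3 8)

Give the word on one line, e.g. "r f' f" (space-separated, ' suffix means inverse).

r' f r

  after r': (1 3 4 8)(2 6 7)
  after f: (1 2 7 8 6 4 5 3)
  after r: (1 7 4 5)(2 6 3 8)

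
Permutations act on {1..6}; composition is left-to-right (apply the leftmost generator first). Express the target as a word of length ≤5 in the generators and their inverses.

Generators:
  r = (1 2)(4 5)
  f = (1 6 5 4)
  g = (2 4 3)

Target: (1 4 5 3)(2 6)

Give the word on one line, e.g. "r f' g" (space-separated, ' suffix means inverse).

f r f g r'

  after f: (1 6 5 4)
  after r: (1 6 4 2)
  after f: (1 5 4 2 6)
  after g: (1 5 3 2 6)
  after r': (1 4 5 3)(2 6)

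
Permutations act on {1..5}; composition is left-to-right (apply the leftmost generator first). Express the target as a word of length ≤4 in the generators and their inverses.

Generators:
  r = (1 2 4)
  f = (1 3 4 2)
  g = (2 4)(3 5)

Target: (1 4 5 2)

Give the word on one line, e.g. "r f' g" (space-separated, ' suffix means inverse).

r g f g

  after r: (1 2 4)
  after g: (1 4)(3 5)
  after f: (1 2)(3 5 4)
  after g: (1 4 5 2)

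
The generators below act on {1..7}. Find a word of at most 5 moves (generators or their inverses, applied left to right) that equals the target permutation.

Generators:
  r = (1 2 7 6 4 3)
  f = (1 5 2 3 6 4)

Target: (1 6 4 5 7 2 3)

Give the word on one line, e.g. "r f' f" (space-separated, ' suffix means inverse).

r r f r

  after r: (1 2 7 6 4 3)
  after r: (1 7 4)(2 6 3)
  after f: (1 7)(2 4 5)
  after r: (1 6 4 5 7 2 3)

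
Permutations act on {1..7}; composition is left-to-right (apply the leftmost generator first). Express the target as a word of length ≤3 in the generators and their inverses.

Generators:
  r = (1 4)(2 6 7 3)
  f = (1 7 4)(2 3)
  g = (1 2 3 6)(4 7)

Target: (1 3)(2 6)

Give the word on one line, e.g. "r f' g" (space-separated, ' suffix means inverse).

g' g'

  after g': (1 6 3 2)(4 7)
  after g': (1 3)(2 6)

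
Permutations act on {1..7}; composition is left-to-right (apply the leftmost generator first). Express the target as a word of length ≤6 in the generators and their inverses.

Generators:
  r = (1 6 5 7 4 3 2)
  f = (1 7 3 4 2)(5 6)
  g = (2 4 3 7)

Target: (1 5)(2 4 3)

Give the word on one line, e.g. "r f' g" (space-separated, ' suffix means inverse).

g f r' g'

  after g: (2 4 3 7)
  after f: (1 7)(5 6)
  after r': (1 5)(2 3 4 7)
  after g': (1 5)(2 4 3)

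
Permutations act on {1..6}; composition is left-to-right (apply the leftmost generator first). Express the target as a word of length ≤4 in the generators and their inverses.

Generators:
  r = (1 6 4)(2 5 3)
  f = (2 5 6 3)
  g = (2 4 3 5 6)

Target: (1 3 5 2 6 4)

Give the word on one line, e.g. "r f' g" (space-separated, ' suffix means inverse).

  after r: (1 6 4)(2 5 3)
  after f: (1 3 5 2 6 4)

r f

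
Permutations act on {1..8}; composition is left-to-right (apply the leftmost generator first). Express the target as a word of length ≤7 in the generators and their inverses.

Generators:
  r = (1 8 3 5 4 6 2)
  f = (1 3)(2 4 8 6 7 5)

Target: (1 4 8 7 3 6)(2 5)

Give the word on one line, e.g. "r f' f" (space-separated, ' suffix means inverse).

f r f' f' r'

  after f: (1 3)(2 4 8 6 7 5)
  after r: (1 5)(2 6 7 4 3 8)
  after f': (1 7 2 8 5 3 4)
  after f': (1 6 8 7 5)(2 4 3)
  after r': (1 4 8 7 3 6)(2 5)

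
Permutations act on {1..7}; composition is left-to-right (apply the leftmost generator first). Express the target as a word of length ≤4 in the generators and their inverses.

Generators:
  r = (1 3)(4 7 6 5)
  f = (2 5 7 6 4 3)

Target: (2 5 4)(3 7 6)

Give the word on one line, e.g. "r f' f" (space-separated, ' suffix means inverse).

  after f: (2 5 7 6 4 3)
  after f: (2 7 4)(3 5 6)
  after r: (1 3 4 2 6)
  after r: (2 5 4)(3 7 6)

f f r r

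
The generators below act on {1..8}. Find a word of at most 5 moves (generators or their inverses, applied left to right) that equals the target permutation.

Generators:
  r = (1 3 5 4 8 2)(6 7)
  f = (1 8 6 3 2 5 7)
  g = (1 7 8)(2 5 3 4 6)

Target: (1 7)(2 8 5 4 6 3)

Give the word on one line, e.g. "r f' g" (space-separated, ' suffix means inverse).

g r r

  after g: (1 7 8)(2 5 3 4 6)
  after r: (1 6)(2 4 7)(3 8)
  after r: (1 7)(2 8 5 4 6 3)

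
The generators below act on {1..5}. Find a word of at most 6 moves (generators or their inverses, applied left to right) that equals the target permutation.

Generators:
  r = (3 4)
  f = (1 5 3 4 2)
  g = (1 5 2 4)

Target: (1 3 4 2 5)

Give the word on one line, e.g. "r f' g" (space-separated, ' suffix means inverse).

g g g r'

  after g: (1 5 2 4)
  after g: (1 2)(4 5)
  after g: (1 4 2 5)
  after r': (1 3 4 2 5)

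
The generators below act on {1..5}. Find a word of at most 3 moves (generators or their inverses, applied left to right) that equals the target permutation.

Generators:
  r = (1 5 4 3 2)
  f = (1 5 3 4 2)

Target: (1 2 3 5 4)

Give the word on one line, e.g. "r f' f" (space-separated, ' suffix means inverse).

r f' r'

  after r: (1 5 4 3 2)
  after f': (3 4 5)
  after r': (1 2 3 5 4)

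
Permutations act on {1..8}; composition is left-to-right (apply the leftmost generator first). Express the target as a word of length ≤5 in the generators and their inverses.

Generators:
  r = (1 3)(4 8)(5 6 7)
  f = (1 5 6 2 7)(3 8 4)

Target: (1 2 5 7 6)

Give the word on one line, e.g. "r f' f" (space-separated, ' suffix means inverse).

  after f: (1 5 6 2 7)(3 8 4)
  after f: (1 6 7 5 2)(3 4 8)
  after f: (1 2 5 7 6)

f f f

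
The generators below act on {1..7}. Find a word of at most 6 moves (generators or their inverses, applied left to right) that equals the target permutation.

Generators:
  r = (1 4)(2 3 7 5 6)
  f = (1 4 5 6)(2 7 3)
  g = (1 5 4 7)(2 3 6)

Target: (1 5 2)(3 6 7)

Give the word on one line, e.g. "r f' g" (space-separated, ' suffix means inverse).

f' r g' f'

  after f': (1 6 5 4)(2 3 7)
  after r: (1 2 7 3 5)
  after g': (1 6 3)(2 4 5 7)
  after f': (1 5 2)(3 6 7)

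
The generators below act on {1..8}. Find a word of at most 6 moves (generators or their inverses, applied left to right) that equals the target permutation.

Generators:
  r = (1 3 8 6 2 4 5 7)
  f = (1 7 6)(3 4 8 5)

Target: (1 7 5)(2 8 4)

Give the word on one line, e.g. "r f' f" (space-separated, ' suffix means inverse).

r r f r

  after r: (1 3 8 6 2 4 5 7)
  after r: (1 8 2 5)(3 6 4 7)
  after f: (1 5 7 4 6 8 2 3)
  after r: (1 7 5)(2 8 4)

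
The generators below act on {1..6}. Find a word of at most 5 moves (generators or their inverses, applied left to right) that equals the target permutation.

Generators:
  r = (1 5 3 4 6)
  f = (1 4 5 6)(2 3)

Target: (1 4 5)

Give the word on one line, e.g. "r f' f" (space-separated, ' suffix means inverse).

r f f r' r'

  after r: (1 5 3 4 6)
  after f: (1 6 4)(2 3 5)
  after f: (3 6 5)
  after r': (1 6)(3 4)
  after r': (1 4 5)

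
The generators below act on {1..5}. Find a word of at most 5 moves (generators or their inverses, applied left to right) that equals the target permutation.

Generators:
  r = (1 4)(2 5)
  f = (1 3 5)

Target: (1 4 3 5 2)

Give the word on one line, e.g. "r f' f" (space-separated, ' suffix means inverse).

r' f' f'

  after r': (1 4)(2 5)
  after f': (1 4 5 2 3)
  after f': (1 4 3 5 2)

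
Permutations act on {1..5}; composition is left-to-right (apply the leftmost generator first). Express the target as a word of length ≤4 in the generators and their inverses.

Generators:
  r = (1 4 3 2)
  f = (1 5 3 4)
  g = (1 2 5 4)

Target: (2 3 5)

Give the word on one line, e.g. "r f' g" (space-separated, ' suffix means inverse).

r' g'

  after r': (1 2 3 4)
  after g': (2 3 5)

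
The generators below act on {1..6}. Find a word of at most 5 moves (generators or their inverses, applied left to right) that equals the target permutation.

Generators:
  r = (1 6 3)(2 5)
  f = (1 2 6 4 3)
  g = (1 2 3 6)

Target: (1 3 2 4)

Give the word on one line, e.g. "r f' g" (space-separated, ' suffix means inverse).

f g g g f'

  after f: (1 2 6 4 3)
  after g: (1 3 2)(4 6)
  after g: (1 6 4)
  after g: (2 3 6 4)
  after f': (1 3 2 4)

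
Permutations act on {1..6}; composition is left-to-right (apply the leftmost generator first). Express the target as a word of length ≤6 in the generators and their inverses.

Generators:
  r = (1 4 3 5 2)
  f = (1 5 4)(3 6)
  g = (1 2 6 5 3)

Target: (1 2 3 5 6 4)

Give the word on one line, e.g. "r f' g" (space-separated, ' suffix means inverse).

r' g' r' f

  after r': (1 2 5 3 4)
  after g': (2 6)(3 4)
  after r': (1 2 6 5 3)
  after f: (1 2 3 5 6 4)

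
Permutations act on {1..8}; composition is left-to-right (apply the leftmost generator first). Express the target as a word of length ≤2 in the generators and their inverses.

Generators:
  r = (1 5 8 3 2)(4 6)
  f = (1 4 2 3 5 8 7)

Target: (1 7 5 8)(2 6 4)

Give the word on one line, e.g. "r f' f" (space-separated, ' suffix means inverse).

f' r'

  after f': (1 7 8 5 3 2 4)
  after r': (1 7 5 8)(2 6 4)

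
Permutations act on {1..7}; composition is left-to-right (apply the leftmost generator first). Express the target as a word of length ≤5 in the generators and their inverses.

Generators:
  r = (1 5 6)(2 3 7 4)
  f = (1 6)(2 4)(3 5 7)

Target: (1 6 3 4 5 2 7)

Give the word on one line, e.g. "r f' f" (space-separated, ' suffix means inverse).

  after f': (1 6)(2 4)(3 7 5)
  after r': (1 5 2 7)
  after r': (2 3)(4 7 6 5)
  after f': (1 6 3 4 5 2 7)

f' r' r' f'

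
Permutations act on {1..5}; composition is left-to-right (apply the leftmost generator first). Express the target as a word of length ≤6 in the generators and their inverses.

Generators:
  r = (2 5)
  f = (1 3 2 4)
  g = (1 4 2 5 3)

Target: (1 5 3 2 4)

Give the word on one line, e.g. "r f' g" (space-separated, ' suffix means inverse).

  after g': (1 3 5 2 4)
  after f': (3 5)
  after g': (1 3 2 4)
  after f: (1 2)(3 4)
  after g: (1 5 3 2 4)

g' f' g' f g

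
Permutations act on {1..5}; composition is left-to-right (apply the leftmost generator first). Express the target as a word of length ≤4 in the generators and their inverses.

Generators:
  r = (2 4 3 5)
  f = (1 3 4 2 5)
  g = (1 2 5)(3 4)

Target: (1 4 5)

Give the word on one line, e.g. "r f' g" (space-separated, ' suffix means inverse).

g r

  after g: (1 2 5)(3 4)
  after r: (1 4 5)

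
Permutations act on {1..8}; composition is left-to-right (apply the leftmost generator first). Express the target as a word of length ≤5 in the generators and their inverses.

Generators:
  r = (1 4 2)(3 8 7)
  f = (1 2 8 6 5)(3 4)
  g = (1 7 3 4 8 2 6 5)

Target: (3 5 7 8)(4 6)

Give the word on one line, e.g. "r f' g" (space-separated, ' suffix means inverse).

r' g' f' r

  after r': (1 2 4)(3 7 8)
  after g': (1 8 7 4 5 6 2 3)
  after f': (1 2 4 6)(3 5 8 7)
  after r: (3 5 7 8)(4 6)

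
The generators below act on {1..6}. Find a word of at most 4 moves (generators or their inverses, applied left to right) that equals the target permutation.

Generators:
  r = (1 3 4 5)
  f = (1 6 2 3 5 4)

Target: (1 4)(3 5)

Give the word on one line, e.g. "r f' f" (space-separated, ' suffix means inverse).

  after r: (1 3 4 5)
  after r: (1 4)(3 5)

r r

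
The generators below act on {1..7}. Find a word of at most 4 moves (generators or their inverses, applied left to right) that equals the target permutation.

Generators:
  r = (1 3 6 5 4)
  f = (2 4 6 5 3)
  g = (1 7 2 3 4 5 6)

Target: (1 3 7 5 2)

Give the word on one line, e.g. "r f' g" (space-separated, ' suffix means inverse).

g' g' f

  after g': (1 6 5 4 3 2 7)
  after g': (1 5 3 7 6 4 2)
  after f: (1 3 7 5 2)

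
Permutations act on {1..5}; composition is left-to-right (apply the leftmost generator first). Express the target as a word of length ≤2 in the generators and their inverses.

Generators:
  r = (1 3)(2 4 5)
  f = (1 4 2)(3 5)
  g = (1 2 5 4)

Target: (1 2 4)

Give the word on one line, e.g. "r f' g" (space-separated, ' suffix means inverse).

f f

  after f: (1 4 2)(3 5)
  after f: (1 2 4)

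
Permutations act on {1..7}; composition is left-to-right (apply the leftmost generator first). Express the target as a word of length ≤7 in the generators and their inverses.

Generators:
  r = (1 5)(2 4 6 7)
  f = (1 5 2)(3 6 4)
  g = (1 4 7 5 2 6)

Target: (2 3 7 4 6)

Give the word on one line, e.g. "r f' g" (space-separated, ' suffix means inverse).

  after g': (1 6 2 5 7 4)
  after r: (1 7 6 4 5 2)
  after f': (1 7 3 4)
  after g: (1 5 2 6)(3 7)
  after f': (2 3 7 4 6)

g' r f' g f'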